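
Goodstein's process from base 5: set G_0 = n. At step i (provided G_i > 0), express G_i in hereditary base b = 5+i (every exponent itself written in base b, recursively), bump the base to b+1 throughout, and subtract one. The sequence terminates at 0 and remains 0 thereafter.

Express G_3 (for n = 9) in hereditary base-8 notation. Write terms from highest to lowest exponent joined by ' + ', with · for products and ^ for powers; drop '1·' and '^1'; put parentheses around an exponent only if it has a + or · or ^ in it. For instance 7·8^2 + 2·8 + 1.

9 —HB5→ 5 + 4 —bump→ 6 + 4 = 10 —(−1)→ 9
9 —HB6→ 6 + 3 —bump→ 7 + 3 = 10 —(−1)→ 9
9 —HB7→ 7 + 2 —bump→ 8 + 2 = 10 —(−1)→ 9
9 —HB8→ 8 + 1 —bump→ 9 + 1 = 10 —(−1)→ 9

8 + 1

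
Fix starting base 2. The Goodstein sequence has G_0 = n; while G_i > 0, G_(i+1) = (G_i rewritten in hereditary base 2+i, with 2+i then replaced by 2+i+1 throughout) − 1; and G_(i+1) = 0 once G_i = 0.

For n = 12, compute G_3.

15685

G_0=12  [base 2] 2^(2 + 1) + 2^2  →[2↦3]→  3^(3 + 1) + 3^3 = 108  −1 ⇒ G_1=107
G_1=107  [base 3] 3^(3 + 1) + 2·3^2 + 2·3 + 2  →[3↦4]→  4^(4 + 1) + 2·4^2 + 2·4 + 2 = 1066  −1 ⇒ G_2=1065
G_2=1065  [base 4] 4^(4 + 1) + 2·4^2 + 2·4 + 1  →[4↦5]→  5^(5 + 1) + 2·5^2 + 2·5 + 1 = 15686  −1 ⇒ G_3=15685
G_3=15685  [base 5] 5^(5 + 1) + 2·5^2 + 2·5  →[5↦6]→  6^(6 + 1) + 2·6^2 + 2·6 = 280020  −1 ⇒ G_4=280019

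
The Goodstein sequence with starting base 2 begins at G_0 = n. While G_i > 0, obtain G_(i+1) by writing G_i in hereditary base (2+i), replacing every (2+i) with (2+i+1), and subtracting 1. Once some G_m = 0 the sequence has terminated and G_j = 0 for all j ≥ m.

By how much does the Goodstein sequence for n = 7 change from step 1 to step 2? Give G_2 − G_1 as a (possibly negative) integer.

(0) 7|_2 = 2^2 + 2 + 1 ↦ 3^3 + 3 + 1|_3 = 31 ⇒ 30
(1) 30|_3 = 3^3 + 3 ↦ 4^4 + 4|_4 = 260 ⇒ 259

229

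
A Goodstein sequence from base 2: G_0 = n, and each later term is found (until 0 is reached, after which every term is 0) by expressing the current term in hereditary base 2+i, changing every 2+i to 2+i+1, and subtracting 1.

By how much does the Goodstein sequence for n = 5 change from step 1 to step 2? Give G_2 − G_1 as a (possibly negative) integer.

base 2: 5 = 2^2 + 1; at 3: 3^3 + 1 = 28; next = 27
base 3: 27 = 3^3; at 4: 4^4 = 256; next = 255

228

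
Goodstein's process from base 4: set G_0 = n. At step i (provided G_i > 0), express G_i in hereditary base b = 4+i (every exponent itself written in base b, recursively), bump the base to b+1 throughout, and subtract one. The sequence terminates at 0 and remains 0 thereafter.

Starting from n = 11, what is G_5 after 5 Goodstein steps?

15

G_0 = 11. HB_4(11) = 2·4 + 3. Bump = 13. G_1 = 12.
G_1 = 12. HB_5(12) = 2·5 + 2. Bump = 14. G_2 = 13.
G_2 = 13. HB_6(13) = 2·6 + 1. Bump = 15. G_3 = 14.
G_3 = 14. HB_7(14) = 2·7. Bump = 16. G_4 = 15.
G_4 = 15. HB_8(15) = 8 + 7. Bump = 16. G_5 = 15.
G_5 = 15. HB_9(15) = 9 + 6. Bump = 16. G_6 = 15.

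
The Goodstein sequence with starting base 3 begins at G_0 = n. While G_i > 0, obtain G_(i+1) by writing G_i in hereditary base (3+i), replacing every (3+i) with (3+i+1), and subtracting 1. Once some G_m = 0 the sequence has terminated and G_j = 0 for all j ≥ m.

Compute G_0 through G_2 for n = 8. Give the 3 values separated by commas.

8, 9, 10

[0] 8 ≡ 2·3 + 2 (base 3). Lift 4: 10. −1: 9.
[1] 9 ≡ 2·4 + 1 (base 4). Lift 5: 11. −1: 10.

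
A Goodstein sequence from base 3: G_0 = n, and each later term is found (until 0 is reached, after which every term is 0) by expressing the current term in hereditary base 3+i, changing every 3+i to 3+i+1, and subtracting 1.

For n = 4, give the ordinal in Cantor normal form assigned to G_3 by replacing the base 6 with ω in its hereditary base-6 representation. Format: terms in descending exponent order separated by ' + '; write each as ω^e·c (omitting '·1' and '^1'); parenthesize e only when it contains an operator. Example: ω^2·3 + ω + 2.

[0] 4 ≡ 3 + 1 (base 3). Lift 4: 5. −1: 4.
[1] 4 ≡ 4 (base 4). Lift 5: 5. −1: 4.
[2] 4 ≡ 4 (base 5). Lift 6: 4. −1: 3.
[3] 3 ≡ 3 (base 6). Lift 7: 3. −1: 2.

3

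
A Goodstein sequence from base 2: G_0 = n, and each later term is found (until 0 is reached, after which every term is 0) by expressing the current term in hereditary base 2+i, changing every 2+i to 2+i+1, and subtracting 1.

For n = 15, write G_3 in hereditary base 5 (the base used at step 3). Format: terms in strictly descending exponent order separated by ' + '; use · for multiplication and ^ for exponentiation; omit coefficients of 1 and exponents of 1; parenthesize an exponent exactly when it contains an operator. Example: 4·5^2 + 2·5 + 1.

15 —HB2→ 2^(2 + 1) + 2^2 + 2 + 1 —bump→ 3^(3 + 1) + 3^3 + 3 + 1 = 112 —(−1)→ 111
111 —HB3→ 3^(3 + 1) + 3^3 + 3 —bump→ 4^(4 + 1) + 4^4 + 4 = 1284 —(−1)→ 1283
1283 —HB4→ 4^(4 + 1) + 4^4 + 3 —bump→ 5^(5 + 1) + 5^5 + 3 = 18753 —(−1)→ 18752
18752 —HB5→ 5^(5 + 1) + 5^5 + 2 —bump→ 6^(6 + 1) + 6^6 + 2 = 326594 —(−1)→ 326593

5^(5 + 1) + 5^5 + 2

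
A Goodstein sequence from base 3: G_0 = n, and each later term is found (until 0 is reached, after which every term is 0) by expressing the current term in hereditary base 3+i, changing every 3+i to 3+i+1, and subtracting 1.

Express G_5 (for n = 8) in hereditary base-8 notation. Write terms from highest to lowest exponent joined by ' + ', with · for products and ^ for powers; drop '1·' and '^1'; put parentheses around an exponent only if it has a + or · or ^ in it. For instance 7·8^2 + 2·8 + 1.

8 + 3

G_0 = 8. HB_3(8) = 2·3 + 2. Bump = 10. G_1 = 9.
G_1 = 9. HB_4(9) = 2·4 + 1. Bump = 11. G_2 = 10.
G_2 = 10. HB_5(10) = 2·5. Bump = 12. G_3 = 11.
G_3 = 11. HB_6(11) = 6 + 5. Bump = 12. G_4 = 11.
G_4 = 11. HB_7(11) = 7 + 4. Bump = 12. G_5 = 11.
G_5 = 11. HB_8(11) = 8 + 3. Bump = 12. G_6 = 11.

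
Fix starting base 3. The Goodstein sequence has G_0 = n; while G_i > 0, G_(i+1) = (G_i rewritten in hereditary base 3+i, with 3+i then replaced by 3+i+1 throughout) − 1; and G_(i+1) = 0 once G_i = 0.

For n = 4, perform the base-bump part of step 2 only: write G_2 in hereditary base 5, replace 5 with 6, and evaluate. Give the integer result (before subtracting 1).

4

[0] 4 ≡ 3 + 1 (base 3). Lift 4: 5. −1: 4.
[1] 4 ≡ 4 (base 4). Lift 5: 5. −1: 4.
[2] 4 ≡ 4 (base 5). Lift 6: 4. −1: 3.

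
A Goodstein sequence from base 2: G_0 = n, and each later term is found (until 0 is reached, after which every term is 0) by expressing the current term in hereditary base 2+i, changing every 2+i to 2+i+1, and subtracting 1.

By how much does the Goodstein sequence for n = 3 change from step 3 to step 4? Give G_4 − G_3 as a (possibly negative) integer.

G_0=3  [base 2] 2 + 1  →[2↦3]→  3 + 1 = 4  −1 ⇒ G_1=3
G_1=3  [base 3] 3  →[3↦4]→  4 = 4  −1 ⇒ G_2=3
G_2=3  [base 4] 3  →[4↦5]→  3 = 3  −1 ⇒ G_3=2
G_3=2  [base 5] 2  →[5↦6]→  2 = 2  −1 ⇒ G_4=1

-1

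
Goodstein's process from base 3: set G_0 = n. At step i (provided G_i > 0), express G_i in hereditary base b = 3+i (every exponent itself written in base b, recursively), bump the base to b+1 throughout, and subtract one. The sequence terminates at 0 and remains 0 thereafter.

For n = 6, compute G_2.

6 —HB3→ 2·3 —bump→ 2·4 = 8 —(−1)→ 7
7 —HB4→ 4 + 3 —bump→ 5 + 3 = 8 —(−1)→ 7
7 —HB5→ 5 + 2 —bump→ 6 + 2 = 8 —(−1)→ 7

7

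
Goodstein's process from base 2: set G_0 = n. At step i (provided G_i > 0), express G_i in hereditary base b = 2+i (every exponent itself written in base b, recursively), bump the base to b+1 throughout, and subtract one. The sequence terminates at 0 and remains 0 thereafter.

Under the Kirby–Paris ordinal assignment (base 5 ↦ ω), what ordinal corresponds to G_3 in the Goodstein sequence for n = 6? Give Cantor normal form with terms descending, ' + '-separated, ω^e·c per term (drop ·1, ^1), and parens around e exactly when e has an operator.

ω^ω

base 2: 6 = 2^2 + 2; at 3: 3^3 + 3 = 30; next = 29
base 3: 29 = 3^3 + 2; at 4: 4^4 + 2 = 258; next = 257
base 4: 257 = 4^4 + 1; at 5: 5^5 + 1 = 3126; next = 3125
base 5: 3125 = 5^5; at 6: 6^6 = 46656; next = 46655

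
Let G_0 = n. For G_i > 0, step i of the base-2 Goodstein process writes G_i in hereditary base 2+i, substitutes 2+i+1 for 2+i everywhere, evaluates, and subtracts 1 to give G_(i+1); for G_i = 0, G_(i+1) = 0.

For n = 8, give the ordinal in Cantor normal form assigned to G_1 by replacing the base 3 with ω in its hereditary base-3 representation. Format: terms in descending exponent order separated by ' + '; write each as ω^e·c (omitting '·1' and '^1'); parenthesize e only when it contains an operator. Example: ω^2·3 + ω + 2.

(0) 8|_2 = 2^(2 + 1) ↦ 3^(3 + 1)|_3 = 81 ⇒ 80
(1) 80|_3 = 2·3^3 + 2·3^2 + 2·3 + 2 ↦ 2·4^4 + 2·4^2 + 2·4 + 2|_4 = 554 ⇒ 553

ω^ω·2 + ω^2·2 + ω·2 + 2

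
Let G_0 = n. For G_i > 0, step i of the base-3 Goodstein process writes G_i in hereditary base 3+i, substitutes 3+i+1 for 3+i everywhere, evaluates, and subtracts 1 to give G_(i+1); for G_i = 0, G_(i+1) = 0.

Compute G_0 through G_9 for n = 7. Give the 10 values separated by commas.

7, 8, 9, 9, 9, 9, 9, 9, 8, 7

step 0: 7 = 2·3 + 1; sub 4 for 3: 2·4 + 1; = 9; G_1 = 9−1 = 8
step 1: 8 = 2·4; sub 5 for 4: 2·5; = 10; G_2 = 10−1 = 9
step 2: 9 = 5 + 4; sub 6 for 5: 6 + 4; = 10; G_3 = 10−1 = 9
step 3: 9 = 6 + 3; sub 7 for 6: 7 + 3; = 10; G_4 = 10−1 = 9
step 4: 9 = 7 + 2; sub 8 for 7: 8 + 2; = 10; G_5 = 10−1 = 9
step 5: 9 = 8 + 1; sub 9 for 8: 9 + 1; = 10; G_6 = 10−1 = 9
step 6: 9 = 9; sub 10 for 9: 10; = 10; G_7 = 10−1 = 9
step 7: 9 = 9; sub 11 for 10: 9; = 9; G_8 = 9−1 = 8
step 8: 8 = 8; sub 12 for 11: 8; = 8; G_9 = 8−1 = 7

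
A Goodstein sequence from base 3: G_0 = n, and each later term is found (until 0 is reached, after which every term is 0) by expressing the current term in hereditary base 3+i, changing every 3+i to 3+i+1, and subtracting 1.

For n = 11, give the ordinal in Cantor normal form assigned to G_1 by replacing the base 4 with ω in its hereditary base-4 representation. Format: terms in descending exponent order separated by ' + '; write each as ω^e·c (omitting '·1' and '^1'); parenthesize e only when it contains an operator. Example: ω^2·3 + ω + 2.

ω^2 + 1

11 —HB3→ 3^2 + 2 —bump→ 4^2 + 2 = 18 —(−1)→ 17
17 —HB4→ 4^2 + 1 —bump→ 5^2 + 1 = 26 —(−1)→ 25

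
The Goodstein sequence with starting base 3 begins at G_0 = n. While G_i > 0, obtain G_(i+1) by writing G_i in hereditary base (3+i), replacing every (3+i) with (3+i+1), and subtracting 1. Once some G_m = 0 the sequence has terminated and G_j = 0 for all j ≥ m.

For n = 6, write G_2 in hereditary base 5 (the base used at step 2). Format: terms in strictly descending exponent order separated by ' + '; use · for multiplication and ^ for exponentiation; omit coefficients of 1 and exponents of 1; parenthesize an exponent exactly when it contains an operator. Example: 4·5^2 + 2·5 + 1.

5 + 2

G_0 = 6. HB_3(6) = 2·3. Bump = 8. G_1 = 7.
G_1 = 7. HB_4(7) = 4 + 3. Bump = 8. G_2 = 7.
G_2 = 7. HB_5(7) = 5 + 2. Bump = 8. G_3 = 7.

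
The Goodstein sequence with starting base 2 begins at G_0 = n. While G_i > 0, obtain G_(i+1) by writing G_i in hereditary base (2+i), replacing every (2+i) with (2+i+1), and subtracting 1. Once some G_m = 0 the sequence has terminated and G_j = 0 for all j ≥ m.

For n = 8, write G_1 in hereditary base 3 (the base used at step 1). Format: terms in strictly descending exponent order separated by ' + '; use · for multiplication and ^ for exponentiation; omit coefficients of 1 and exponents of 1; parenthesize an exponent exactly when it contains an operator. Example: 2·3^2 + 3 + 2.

step 0: 8 = 2^(2 + 1); sub 3 for 2: 3^(3 + 1); = 81; G_1 = 81−1 = 80
step 1: 80 = 2·3^3 + 2·3^2 + 2·3 + 2; sub 4 for 3: 2·4^4 + 2·4^2 + 2·4 + 2; = 554; G_2 = 554−1 = 553

2·3^3 + 2·3^2 + 2·3 + 2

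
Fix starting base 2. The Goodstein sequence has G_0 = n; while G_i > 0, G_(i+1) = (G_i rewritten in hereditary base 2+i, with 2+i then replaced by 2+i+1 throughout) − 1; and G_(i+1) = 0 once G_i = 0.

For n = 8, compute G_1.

step 0: 8 = 2^(2 + 1); sub 3 for 2: 3^(3 + 1); = 81; G_1 = 81−1 = 80
step 1: 80 = 2·3^3 + 2·3^2 + 2·3 + 2; sub 4 for 3: 2·4^4 + 2·4^2 + 2·4 + 2; = 554; G_2 = 554−1 = 553

80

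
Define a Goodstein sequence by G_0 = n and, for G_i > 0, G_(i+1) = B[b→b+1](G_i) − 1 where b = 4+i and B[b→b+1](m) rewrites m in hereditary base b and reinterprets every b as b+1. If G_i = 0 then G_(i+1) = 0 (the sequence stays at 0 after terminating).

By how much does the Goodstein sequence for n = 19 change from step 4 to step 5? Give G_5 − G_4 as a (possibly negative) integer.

i=0: 19 = 4^2 + 3 (b=4); 4→5: 5^2 + 3 = 28; 28−1 = 27
i=1: 27 = 5^2 + 2 (b=5); 5→6: 6^2 + 2 = 38; 38−1 = 37
i=2: 37 = 6^2 + 1 (b=6); 6→7: 7^2 + 1 = 50; 50−1 = 49
i=3: 49 = 7^2 (b=7); 7→8: 8^2 = 64; 64−1 = 63
i=4: 63 = 7·8 + 7 (b=8); 8→9: 7·9 + 7 = 70; 70−1 = 69

6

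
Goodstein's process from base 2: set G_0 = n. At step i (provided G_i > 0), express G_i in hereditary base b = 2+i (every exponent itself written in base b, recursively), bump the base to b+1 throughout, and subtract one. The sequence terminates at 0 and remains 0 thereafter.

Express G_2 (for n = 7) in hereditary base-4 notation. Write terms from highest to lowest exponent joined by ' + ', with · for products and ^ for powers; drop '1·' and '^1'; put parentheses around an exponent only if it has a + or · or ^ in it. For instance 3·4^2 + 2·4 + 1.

[0] 7 ≡ 2^2 + 2 + 1 (base 2). Lift 3: 31. −1: 30.
[1] 30 ≡ 3^3 + 3 (base 3). Lift 4: 260. −1: 259.
[2] 259 ≡ 4^4 + 3 (base 4). Lift 5: 3128. −1: 3127.

4^4 + 3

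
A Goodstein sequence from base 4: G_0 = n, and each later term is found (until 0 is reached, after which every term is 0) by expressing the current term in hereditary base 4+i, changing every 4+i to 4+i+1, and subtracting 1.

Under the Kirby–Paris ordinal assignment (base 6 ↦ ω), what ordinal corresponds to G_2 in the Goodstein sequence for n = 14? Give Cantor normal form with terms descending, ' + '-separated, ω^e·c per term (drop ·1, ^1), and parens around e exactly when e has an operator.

ω·3

base 4: 14 = 3·4 + 2; at 5: 3·5 + 2 = 17; next = 16
base 5: 16 = 3·5 + 1; at 6: 3·6 + 1 = 19; next = 18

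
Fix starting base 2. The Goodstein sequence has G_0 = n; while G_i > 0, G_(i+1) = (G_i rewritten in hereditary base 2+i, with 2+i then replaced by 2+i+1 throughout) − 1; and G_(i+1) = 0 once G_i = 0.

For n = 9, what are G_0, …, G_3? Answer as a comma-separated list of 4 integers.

9, 81, 1023, 9842

G_0=9  [base 2] 2^(2 + 1) + 1  →[2↦3]→  3^(3 + 1) + 1 = 82  −1 ⇒ G_1=81
G_1=81  [base 3] 3^(3 + 1)  →[3↦4]→  4^(4 + 1) = 1024  −1 ⇒ G_2=1023
G_2=1023  [base 4] 3·4^4 + 3·4^3 + 3·4^2 + 3·4 + 3  →[4↦5]→  3·5^5 + 3·5^3 + 3·5^2 + 3·5 + 3 = 9843  −1 ⇒ G_3=9842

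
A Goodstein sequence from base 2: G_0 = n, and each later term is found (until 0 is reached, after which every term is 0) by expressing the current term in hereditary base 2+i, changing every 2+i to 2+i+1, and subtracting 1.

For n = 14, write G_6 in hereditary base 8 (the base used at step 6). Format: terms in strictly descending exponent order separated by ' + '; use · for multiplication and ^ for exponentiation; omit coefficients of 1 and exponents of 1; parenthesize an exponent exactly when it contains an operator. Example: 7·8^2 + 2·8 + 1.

8^(8 + 1) + 5·8^5 + 5·8^4 + 5·8^3 + 5·8^2 + 5·8 + 3

[0] 14 ≡ 2^(2 + 1) + 2^2 + 2 (base 2). Lift 3: 111. −1: 110.
[1] 110 ≡ 3^(3 + 1) + 3^3 + 2 (base 3). Lift 4: 1282. −1: 1281.
[2] 1281 ≡ 4^(4 + 1) + 4^4 + 1 (base 4). Lift 5: 18751. −1: 18750.
[3] 18750 ≡ 5^(5 + 1) + 5^5 (base 5). Lift 6: 326592. −1: 326591.
[4] 326591 ≡ 6^(6 + 1) + 5·6^5 + 5·6^4 + 5·6^3 + 5·6^2 + 5·6 + 5 (base 6). Lift 7: 5862841. −1: 5862840.
[5] 5862840 ≡ 7^(7 + 1) + 5·7^5 + 5·7^4 + 5·7^3 + 5·7^2 + 5·7 + 4 (base 7). Lift 8: 134404972. −1: 134404971.
[6] 134404971 ≡ 8^(8 + 1) + 5·8^5 + 5·8^4 + 5·8^3 + 5·8^2 + 5·8 + 3 (base 8). Lift 9: 3487116549. −1: 3487116548.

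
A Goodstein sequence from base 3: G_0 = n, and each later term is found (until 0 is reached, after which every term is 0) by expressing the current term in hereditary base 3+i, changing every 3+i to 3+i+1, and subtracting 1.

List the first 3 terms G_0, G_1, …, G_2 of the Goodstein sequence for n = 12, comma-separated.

G_0 = 12. HB_3(12) = 3^2 + 3. Bump = 20. G_1 = 19.
G_1 = 19. HB_4(19) = 4^2 + 3. Bump = 28. G_2 = 27.

12, 19, 27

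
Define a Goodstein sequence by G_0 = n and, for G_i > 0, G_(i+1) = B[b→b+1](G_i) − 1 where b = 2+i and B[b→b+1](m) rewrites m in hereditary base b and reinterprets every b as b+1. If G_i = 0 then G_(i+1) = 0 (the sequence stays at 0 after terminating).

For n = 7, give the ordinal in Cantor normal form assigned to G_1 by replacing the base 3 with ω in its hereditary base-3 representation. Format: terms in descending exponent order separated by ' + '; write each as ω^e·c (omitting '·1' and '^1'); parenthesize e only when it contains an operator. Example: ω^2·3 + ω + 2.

base 2: 7 = 2^2 + 2 + 1; at 3: 3^3 + 3 + 1 = 31; next = 30
base 3: 30 = 3^3 + 3; at 4: 4^4 + 4 = 260; next = 259

ω^ω + ω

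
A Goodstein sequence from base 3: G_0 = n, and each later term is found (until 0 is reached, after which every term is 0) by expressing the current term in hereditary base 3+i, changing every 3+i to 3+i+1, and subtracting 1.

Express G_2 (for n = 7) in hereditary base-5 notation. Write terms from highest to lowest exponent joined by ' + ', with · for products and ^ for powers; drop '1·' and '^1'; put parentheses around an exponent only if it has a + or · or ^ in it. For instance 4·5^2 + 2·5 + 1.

(0) 7|_3 = 2·3 + 1 ↦ 2·4 + 1|_4 = 9 ⇒ 8
(1) 8|_4 = 2·4 ↦ 2·5|_5 = 10 ⇒ 9
(2) 9|_5 = 5 + 4 ↦ 6 + 4|_6 = 10 ⇒ 9

5 + 4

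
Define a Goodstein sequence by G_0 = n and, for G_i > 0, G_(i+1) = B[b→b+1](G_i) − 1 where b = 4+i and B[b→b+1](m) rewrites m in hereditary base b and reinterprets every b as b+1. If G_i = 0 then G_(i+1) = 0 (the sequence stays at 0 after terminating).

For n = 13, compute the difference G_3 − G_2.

1

13 —HB4→ 3·4 + 1 —bump→ 3·5 + 1 = 16 —(−1)→ 15
15 —HB5→ 3·5 —bump→ 3·6 = 18 —(−1)→ 17
17 —HB6→ 2·6 + 5 —bump→ 2·7 + 5 = 19 —(−1)→ 18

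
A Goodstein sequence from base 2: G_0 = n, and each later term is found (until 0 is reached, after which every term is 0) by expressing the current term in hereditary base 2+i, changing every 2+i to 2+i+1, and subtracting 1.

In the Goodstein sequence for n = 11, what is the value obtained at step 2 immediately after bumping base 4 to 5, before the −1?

G_0 = 11. HB_2(11) = 2^(2 + 1) + 2 + 1. Bump = 85. G_1 = 84.
G_1 = 84. HB_3(84) = 3^(3 + 1) + 3. Bump = 1028. G_2 = 1027.
G_2 = 1027. HB_4(1027) = 4^(4 + 1) + 3. Bump = 15628. G_3 = 15627.

15628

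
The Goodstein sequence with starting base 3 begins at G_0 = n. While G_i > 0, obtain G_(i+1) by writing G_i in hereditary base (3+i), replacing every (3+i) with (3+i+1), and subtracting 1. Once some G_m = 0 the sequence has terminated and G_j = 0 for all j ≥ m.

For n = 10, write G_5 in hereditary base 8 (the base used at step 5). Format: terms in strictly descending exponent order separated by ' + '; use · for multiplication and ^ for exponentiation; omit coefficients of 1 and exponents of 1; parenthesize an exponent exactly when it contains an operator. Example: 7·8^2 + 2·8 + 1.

4·8 + 1

G_0 = 10. HB_3(10) = 3^2 + 1. Bump = 17. G_1 = 16.
G_1 = 16. HB_4(16) = 4^2. Bump = 25. G_2 = 24.
G_2 = 24. HB_5(24) = 4·5 + 4. Bump = 28. G_3 = 27.
G_3 = 27. HB_6(27) = 4·6 + 3. Bump = 31. G_4 = 30.
G_4 = 30. HB_7(30) = 4·7 + 2. Bump = 34. G_5 = 33.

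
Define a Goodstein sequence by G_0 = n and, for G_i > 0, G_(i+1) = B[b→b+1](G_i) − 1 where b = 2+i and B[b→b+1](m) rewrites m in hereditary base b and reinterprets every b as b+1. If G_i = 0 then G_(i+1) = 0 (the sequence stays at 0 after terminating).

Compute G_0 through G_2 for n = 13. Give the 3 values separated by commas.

step 0: 13 = 2^(2 + 1) + 2^2 + 1; sub 3 for 2: 3^(3 + 1) + 3^3 + 1; = 109; G_1 = 109−1 = 108
step 1: 108 = 3^(3 + 1) + 3^3; sub 4 for 3: 4^(4 + 1) + 4^4; = 1280; G_2 = 1280−1 = 1279

13, 108, 1279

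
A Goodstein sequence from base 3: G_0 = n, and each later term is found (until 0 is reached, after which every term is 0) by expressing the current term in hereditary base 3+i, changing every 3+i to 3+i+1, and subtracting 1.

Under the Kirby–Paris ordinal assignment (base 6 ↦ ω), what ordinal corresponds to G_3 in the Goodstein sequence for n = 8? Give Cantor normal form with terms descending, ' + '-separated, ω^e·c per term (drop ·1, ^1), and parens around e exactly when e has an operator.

ω + 5

G_0 = 8. HB_3(8) = 2·3 + 2. Bump = 10. G_1 = 9.
G_1 = 9. HB_4(9) = 2·4 + 1. Bump = 11. G_2 = 10.
G_2 = 10. HB_5(10) = 2·5. Bump = 12. G_3 = 11.
G_3 = 11. HB_6(11) = 6 + 5. Bump = 12. G_4 = 11.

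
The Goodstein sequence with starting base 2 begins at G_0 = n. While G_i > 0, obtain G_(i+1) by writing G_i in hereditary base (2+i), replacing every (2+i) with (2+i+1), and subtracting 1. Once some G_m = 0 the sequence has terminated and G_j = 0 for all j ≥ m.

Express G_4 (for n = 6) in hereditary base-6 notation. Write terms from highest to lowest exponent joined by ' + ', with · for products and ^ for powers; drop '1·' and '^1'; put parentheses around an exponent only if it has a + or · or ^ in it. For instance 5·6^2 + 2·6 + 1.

5·6^5 + 5·6^4 + 5·6^3 + 5·6^2 + 5·6 + 5

base 2: 6 = 2^2 + 2; at 3: 3^3 + 3 = 30; next = 29
base 3: 29 = 3^3 + 2; at 4: 4^4 + 2 = 258; next = 257
base 4: 257 = 4^4 + 1; at 5: 5^5 + 1 = 3126; next = 3125
base 5: 3125 = 5^5; at 6: 6^6 = 46656; next = 46655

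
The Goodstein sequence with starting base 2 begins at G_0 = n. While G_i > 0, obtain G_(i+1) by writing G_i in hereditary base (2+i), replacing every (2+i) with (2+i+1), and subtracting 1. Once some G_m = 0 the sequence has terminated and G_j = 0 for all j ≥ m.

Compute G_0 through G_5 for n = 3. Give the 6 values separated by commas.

G_0=3  [base 2] 2 + 1  →[2↦3]→  3 + 1 = 4  −1 ⇒ G_1=3
G_1=3  [base 3] 3  →[3↦4]→  4 = 4  −1 ⇒ G_2=3
G_2=3  [base 4] 3  →[4↦5]→  3 = 3  −1 ⇒ G_3=2
G_3=2  [base 5] 2  →[5↦6]→  2 = 2  −1 ⇒ G_4=1
G_4=1  [base 6] 1  →[6↦7]→  1 = 1  −1 ⇒ G_5=0

3, 3, 3, 2, 1, 0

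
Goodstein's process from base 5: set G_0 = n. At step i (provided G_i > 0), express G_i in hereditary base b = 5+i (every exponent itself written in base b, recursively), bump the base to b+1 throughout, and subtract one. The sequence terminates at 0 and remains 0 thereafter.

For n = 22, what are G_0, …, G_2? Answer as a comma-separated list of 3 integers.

22, 25, 28

step 0: 22 = 4·5 + 2; sub 6 for 5: 4·6 + 2; = 26; G_1 = 26−1 = 25
step 1: 25 = 4·6 + 1; sub 7 for 6: 4·7 + 1; = 29; G_2 = 29−1 = 28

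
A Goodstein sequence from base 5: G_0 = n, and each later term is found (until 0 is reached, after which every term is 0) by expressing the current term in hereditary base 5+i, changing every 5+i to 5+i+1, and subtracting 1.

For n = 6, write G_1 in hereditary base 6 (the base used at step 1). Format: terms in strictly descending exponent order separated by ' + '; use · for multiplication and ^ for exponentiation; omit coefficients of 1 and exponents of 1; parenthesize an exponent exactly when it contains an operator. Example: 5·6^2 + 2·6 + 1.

G_0 = 6. HB_5(6) = 5 + 1. Bump = 7. G_1 = 6.
G_1 = 6. HB_6(6) = 6. Bump = 7. G_2 = 6.

6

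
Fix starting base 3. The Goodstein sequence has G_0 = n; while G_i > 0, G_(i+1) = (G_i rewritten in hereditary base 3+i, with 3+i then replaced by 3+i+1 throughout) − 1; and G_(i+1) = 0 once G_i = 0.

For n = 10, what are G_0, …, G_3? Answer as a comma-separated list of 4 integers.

i=0: 10 = 3^2 + 1 (b=3); 3→4: 4^2 + 1 = 17; 17−1 = 16
i=1: 16 = 4^2 (b=4); 4→5: 5^2 = 25; 25−1 = 24
i=2: 24 = 4·5 + 4 (b=5); 5→6: 4·6 + 4 = 28; 28−1 = 27

10, 16, 24, 27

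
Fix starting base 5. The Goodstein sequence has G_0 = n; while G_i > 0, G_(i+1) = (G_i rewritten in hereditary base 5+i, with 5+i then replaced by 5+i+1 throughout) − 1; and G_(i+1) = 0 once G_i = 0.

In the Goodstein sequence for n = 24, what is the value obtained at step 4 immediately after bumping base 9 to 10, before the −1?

40

base 5: 24 = 4·5 + 4; at 6: 4·6 + 4 = 28; next = 27
base 6: 27 = 4·6 + 3; at 7: 4·7 + 3 = 31; next = 30
base 7: 30 = 4·7 + 2; at 8: 4·8 + 2 = 34; next = 33
base 8: 33 = 4·8 + 1; at 9: 4·9 + 1 = 37; next = 36
base 9: 36 = 4·9; at 10: 4·10 = 40; next = 39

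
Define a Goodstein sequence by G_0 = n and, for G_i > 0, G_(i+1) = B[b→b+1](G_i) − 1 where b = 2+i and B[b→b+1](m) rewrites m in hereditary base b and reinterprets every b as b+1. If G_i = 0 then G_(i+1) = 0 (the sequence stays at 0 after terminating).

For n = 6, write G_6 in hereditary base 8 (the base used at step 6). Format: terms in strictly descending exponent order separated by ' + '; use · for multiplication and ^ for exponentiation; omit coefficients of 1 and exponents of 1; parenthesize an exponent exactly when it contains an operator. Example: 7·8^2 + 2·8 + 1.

G_0=6  [base 2] 2^2 + 2  →[2↦3]→  3^3 + 3 = 30  −1 ⇒ G_1=29
G_1=29  [base 3] 3^3 + 2  →[3↦4]→  4^4 + 2 = 258  −1 ⇒ G_2=257
G_2=257  [base 4] 4^4 + 1  →[4↦5]→  5^5 + 1 = 3126  −1 ⇒ G_3=3125
G_3=3125  [base 5] 5^5  →[5↦6]→  6^6 = 46656  −1 ⇒ G_4=46655
G_4=46655  [base 6] 5·6^5 + 5·6^4 + 5·6^3 + 5·6^2 + 5·6 + 5  →[6↦7]→  5·7^5 + 5·7^4 + 5·7^3 + 5·7^2 + 5·7 + 5 = 98040  −1 ⇒ G_5=98039
G_5=98039  [base 7] 5·7^5 + 5·7^4 + 5·7^3 + 5·7^2 + 5·7 + 4  →[7↦8]→  5·8^5 + 5·8^4 + 5·8^3 + 5·8^2 + 5·8 + 4 = 187244  −1 ⇒ G_6=187243
G_6=187243  [base 8] 5·8^5 + 5·8^4 + 5·8^3 + 5·8^2 + 5·8 + 3  →[8↦9]→  5·9^5 + 5·9^4 + 5·9^3 + 5·9^2 + 5·9 + 3 = 332148  −1 ⇒ G_7=332147

5·8^5 + 5·8^4 + 5·8^3 + 5·8^2 + 5·8 + 3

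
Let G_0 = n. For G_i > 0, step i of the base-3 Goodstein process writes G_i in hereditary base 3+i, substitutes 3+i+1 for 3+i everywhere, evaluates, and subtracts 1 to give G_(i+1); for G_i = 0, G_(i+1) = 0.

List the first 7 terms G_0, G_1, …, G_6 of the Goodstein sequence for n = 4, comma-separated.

4, 4, 4, 3, 2, 1, 0

G_0=4  [base 3] 3 + 1  →[3↦4]→  4 + 1 = 5  −1 ⇒ G_1=4
G_1=4  [base 4] 4  →[4↦5]→  5 = 5  −1 ⇒ G_2=4
G_2=4  [base 5] 4  →[5↦6]→  4 = 4  −1 ⇒ G_3=3
G_3=3  [base 6] 3  →[6↦7]→  3 = 3  −1 ⇒ G_4=2
G_4=2  [base 7] 2  →[7↦8]→  2 = 2  −1 ⇒ G_5=1
G_5=1  [base 8] 1  →[8↦9]→  1 = 1  −1 ⇒ G_6=0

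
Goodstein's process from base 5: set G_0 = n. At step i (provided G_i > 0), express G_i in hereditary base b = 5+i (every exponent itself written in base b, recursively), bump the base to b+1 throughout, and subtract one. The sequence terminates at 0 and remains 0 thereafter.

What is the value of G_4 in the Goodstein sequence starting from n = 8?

(0) 8|_5 = 5 + 3 ↦ 6 + 3|_6 = 9 ⇒ 8
(1) 8|_6 = 6 + 2 ↦ 7 + 2|_7 = 9 ⇒ 8
(2) 8|_7 = 7 + 1 ↦ 8 + 1|_8 = 9 ⇒ 8
(3) 8|_8 = 8 ↦ 9|_9 = 9 ⇒ 8

8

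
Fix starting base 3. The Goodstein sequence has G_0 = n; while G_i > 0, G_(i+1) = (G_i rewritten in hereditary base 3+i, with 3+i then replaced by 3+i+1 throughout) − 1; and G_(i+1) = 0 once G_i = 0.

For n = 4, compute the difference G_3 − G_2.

-1

base 3: 4 = 3 + 1; at 4: 4 + 1 = 5; next = 4
base 4: 4 = 4; at 5: 5 = 5; next = 4
base 5: 4 = 4; at 6: 4 = 4; next = 3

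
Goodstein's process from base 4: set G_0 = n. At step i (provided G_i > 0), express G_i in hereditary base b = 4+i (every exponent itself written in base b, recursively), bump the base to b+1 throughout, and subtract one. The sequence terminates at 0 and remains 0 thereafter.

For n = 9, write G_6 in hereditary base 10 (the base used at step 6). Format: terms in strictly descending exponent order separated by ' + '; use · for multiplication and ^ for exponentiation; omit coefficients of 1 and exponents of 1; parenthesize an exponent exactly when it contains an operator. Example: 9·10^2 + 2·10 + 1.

10 + 1

[0] 9 ≡ 2·4 + 1 (base 4). Lift 5: 11. −1: 10.
[1] 10 ≡ 2·5 (base 5). Lift 6: 12. −1: 11.
[2] 11 ≡ 6 + 5 (base 6). Lift 7: 12. −1: 11.
[3] 11 ≡ 7 + 4 (base 7). Lift 8: 12. −1: 11.
[4] 11 ≡ 8 + 3 (base 8). Lift 9: 12. −1: 11.
[5] 11 ≡ 9 + 2 (base 9). Lift 10: 12. −1: 11.
[6] 11 ≡ 10 + 1 (base 10). Lift 11: 12. −1: 11.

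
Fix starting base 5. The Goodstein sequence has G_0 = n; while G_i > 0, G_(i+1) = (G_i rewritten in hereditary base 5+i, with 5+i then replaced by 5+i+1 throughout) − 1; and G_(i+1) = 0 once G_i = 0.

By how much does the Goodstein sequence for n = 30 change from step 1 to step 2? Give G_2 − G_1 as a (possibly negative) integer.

step 0: 30 = 5^2 + 5; sub 6 for 5: 6^2 + 6; = 42; G_1 = 42−1 = 41
step 1: 41 = 6^2 + 5; sub 7 for 6: 7^2 + 5; = 54; G_2 = 54−1 = 53

12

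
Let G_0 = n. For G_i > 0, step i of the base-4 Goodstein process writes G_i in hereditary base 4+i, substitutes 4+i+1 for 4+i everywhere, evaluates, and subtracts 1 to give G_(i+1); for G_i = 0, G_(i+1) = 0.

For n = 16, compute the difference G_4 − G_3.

16 —HB4→ 4^2 —bump→ 5^2 = 25 —(−1)→ 24
24 —HB5→ 4·5 + 4 —bump→ 4·6 + 4 = 28 —(−1)→ 27
27 —HB6→ 4·6 + 3 —bump→ 4·7 + 3 = 31 —(−1)→ 30
30 —HB7→ 4·7 + 2 —bump→ 4·8 + 2 = 34 —(−1)→ 33

3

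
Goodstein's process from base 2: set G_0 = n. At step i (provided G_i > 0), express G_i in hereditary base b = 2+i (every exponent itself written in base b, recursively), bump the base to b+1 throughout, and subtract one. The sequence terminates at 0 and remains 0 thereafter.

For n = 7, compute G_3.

7 —HB2→ 2^2 + 2 + 1 —bump→ 3^3 + 3 + 1 = 31 —(−1)→ 30
30 —HB3→ 3^3 + 3 —bump→ 4^4 + 4 = 260 —(−1)→ 259
259 —HB4→ 4^4 + 3 —bump→ 5^5 + 3 = 3128 —(−1)→ 3127
3127 —HB5→ 5^5 + 2 —bump→ 6^6 + 2 = 46658 —(−1)→ 46657

3127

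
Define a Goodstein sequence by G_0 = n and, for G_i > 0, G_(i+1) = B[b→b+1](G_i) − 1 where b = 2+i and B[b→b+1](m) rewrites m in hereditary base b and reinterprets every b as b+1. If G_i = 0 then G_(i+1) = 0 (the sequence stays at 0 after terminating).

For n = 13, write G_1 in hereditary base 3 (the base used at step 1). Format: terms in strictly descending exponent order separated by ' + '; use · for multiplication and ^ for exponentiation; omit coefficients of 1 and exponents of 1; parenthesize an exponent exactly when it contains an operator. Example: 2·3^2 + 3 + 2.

G_0=13  [base 2] 2^(2 + 1) + 2^2 + 1  →[2↦3]→  3^(3 + 1) + 3^3 + 1 = 109  −1 ⇒ G_1=108
G_1=108  [base 3] 3^(3 + 1) + 3^3  →[3↦4]→  4^(4 + 1) + 4^4 = 1280  −1 ⇒ G_2=1279

3^(3 + 1) + 3^3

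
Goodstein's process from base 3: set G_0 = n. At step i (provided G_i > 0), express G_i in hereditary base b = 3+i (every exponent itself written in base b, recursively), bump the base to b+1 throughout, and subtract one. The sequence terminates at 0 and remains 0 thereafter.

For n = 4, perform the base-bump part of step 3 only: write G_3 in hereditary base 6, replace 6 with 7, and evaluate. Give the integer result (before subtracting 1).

G_0=4  [base 3] 3 + 1  →[3↦4]→  4 + 1 = 5  −1 ⇒ G_1=4
G_1=4  [base 4] 4  →[4↦5]→  5 = 5  −1 ⇒ G_2=4
G_2=4  [base 5] 4  →[5↦6]→  4 = 4  −1 ⇒ G_3=3

3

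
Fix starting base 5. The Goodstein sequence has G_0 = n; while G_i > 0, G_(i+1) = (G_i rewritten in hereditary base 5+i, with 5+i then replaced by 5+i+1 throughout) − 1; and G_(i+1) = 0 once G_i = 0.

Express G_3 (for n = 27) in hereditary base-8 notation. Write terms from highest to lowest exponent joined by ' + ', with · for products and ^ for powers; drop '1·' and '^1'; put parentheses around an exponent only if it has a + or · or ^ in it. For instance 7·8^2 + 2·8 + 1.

7·8 + 7

G_0=27  [base 5] 5^2 + 2  →[5↦6]→  6^2 + 2 = 38  −1 ⇒ G_1=37
G_1=37  [base 6] 6^2 + 1  →[6↦7]→  7^2 + 1 = 50  −1 ⇒ G_2=49
G_2=49  [base 7] 7^2  →[7↦8]→  8^2 = 64  −1 ⇒ G_3=63
G_3=63  [base 8] 7·8 + 7  →[8↦9]→  7·9 + 7 = 70  −1 ⇒ G_4=69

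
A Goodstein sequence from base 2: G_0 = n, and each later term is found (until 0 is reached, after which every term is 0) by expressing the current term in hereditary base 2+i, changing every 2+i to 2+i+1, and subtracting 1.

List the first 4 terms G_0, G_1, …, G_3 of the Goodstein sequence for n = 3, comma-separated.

i=0: 3 = 2 + 1 (b=2); 2→3: 3 + 1 = 4; 4−1 = 3
i=1: 3 = 3 (b=3); 3→4: 4 = 4; 4−1 = 3
i=2: 3 = 3 (b=4); 4→5: 3 = 3; 3−1 = 2

3, 3, 3, 2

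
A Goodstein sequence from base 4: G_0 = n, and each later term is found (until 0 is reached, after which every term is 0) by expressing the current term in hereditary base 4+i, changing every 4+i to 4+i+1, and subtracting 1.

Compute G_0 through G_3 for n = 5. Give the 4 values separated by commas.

5, 5, 5, 4

5 —HB4→ 4 + 1 —bump→ 5 + 1 = 6 —(−1)→ 5
5 —HB5→ 5 —bump→ 6 = 6 —(−1)→ 5
5 —HB6→ 5 —bump→ 5 = 5 —(−1)→ 4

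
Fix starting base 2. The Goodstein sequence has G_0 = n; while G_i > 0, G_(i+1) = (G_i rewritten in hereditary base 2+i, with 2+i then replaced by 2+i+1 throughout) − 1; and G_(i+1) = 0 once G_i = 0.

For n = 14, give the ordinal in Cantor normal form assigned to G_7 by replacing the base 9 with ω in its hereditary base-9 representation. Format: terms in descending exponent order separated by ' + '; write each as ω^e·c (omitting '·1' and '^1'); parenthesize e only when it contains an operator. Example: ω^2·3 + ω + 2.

ω^(ω + 1) + ω^5·5 + ω^4·5 + ω^3·5 + ω^2·5 + ω·5 + 2

base 2: 14 = 2^(2 + 1) + 2^2 + 2; at 3: 3^(3 + 1) + 3^3 + 3 = 111; next = 110
base 3: 110 = 3^(3 + 1) + 3^3 + 2; at 4: 4^(4 + 1) + 4^4 + 2 = 1282; next = 1281
base 4: 1281 = 4^(4 + 1) + 4^4 + 1; at 5: 5^(5 + 1) + 5^5 + 1 = 18751; next = 18750
base 5: 18750 = 5^(5 + 1) + 5^5; at 6: 6^(6 + 1) + 6^6 = 326592; next = 326591
base 6: 326591 = 6^(6 + 1) + 5·6^5 + 5·6^4 + 5·6^3 + 5·6^2 + 5·6 + 5; at 7: 7^(7 + 1) + 5·7^5 + 5·7^4 + 5·7^3 + 5·7^2 + 5·7 + 5 = 5862841; next = 5862840
base 7: 5862840 = 7^(7 + 1) + 5·7^5 + 5·7^4 + 5·7^3 + 5·7^2 + 5·7 + 4; at 8: 8^(8 + 1) + 5·8^5 + 5·8^4 + 5·8^3 + 5·8^2 + 5·8 + 4 = 134404972; next = 134404971
base 8: 134404971 = 8^(8 + 1) + 5·8^5 + 5·8^4 + 5·8^3 + 5·8^2 + 5·8 + 3; at 9: 9^(9 + 1) + 5·9^5 + 5·9^4 + 5·9^3 + 5·9^2 + 5·9 + 3 = 3487116549; next = 3487116548
base 9: 3487116548 = 9^(9 + 1) + 5·9^5 + 5·9^4 + 5·9^3 + 5·9^2 + 5·9 + 2; at 10: 10^(10 + 1) + 5·10^5 + 5·10^4 + 5·10^3 + 5·10^2 + 5·10 + 2 = 100000555552; next = 100000555551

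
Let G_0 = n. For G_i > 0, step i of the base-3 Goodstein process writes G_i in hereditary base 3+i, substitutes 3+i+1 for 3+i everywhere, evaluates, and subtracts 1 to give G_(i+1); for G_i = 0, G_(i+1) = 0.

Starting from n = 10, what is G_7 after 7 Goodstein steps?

[0] 10 ≡ 3^2 + 1 (base 3). Lift 4: 17. −1: 16.
[1] 16 ≡ 4^2 (base 4). Lift 5: 25. −1: 24.
[2] 24 ≡ 4·5 + 4 (base 5). Lift 6: 28. −1: 27.
[3] 27 ≡ 4·6 + 3 (base 6). Lift 7: 31. −1: 30.
[4] 30 ≡ 4·7 + 2 (base 7). Lift 8: 34. −1: 33.
[5] 33 ≡ 4·8 + 1 (base 8). Lift 9: 37. −1: 36.
[6] 36 ≡ 4·9 (base 9). Lift 10: 40. −1: 39.
[7] 39 ≡ 3·10 + 9 (base 10). Lift 11: 42. −1: 41.

39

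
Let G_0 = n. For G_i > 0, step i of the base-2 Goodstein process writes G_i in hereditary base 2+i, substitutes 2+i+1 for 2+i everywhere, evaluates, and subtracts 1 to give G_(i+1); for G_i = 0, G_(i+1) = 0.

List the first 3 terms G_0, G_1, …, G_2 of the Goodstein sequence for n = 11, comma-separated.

11, 84, 1027

i=0: 11 = 2^(2 + 1) + 2 + 1 (b=2); 2→3: 3^(3 + 1) + 3 + 1 = 85; 85−1 = 84
i=1: 84 = 3^(3 + 1) + 3 (b=3); 3→4: 4^(4 + 1) + 4 = 1028; 1028−1 = 1027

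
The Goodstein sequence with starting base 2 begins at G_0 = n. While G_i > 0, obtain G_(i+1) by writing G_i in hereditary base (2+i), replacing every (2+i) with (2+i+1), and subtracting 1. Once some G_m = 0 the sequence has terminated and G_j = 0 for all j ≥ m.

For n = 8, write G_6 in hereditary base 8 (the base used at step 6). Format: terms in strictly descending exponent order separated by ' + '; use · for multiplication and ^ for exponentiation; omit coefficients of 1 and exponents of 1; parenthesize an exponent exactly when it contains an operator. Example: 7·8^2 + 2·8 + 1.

2·8^8 + 2·8^2 + 8 + 3

G_0 = 8. HB_2(8) = 2^(2 + 1). Bump = 81. G_1 = 80.
G_1 = 80. HB_3(80) = 2·3^3 + 2·3^2 + 2·3 + 2. Bump = 554. G_2 = 553.
G_2 = 553. HB_4(553) = 2·4^4 + 2·4^2 + 2·4 + 1. Bump = 6311. G_3 = 6310.
G_3 = 6310. HB_5(6310) = 2·5^5 + 2·5^2 + 2·5. Bump = 93396. G_4 = 93395.
G_4 = 93395. HB_6(93395) = 2·6^6 + 2·6^2 + 6 + 5. Bump = 1647196. G_5 = 1647195.
G_5 = 1647195. HB_7(1647195) = 2·7^7 + 2·7^2 + 7 + 4. Bump = 33554572. G_6 = 33554571.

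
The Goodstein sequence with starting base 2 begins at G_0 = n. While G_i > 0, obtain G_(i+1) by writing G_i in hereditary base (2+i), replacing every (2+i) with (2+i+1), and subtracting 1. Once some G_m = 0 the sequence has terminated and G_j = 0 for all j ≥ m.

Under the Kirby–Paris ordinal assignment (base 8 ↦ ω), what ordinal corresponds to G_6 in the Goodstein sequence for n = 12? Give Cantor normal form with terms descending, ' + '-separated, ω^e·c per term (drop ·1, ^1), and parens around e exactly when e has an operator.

step 0: 12 = 2^(2 + 1) + 2^2; sub 3 for 2: 3^(3 + 1) + 3^3; = 108; G_1 = 108−1 = 107
step 1: 107 = 3^(3 + 1) + 2·3^2 + 2·3 + 2; sub 4 for 3: 4^(4 + 1) + 2·4^2 + 2·4 + 2; = 1066; G_2 = 1066−1 = 1065
step 2: 1065 = 4^(4 + 1) + 2·4^2 + 2·4 + 1; sub 5 for 4: 5^(5 + 1) + 2·5^2 + 2·5 + 1; = 15686; G_3 = 15686−1 = 15685
step 3: 15685 = 5^(5 + 1) + 2·5^2 + 2·5; sub 6 for 5: 6^(6 + 1) + 2·6^2 + 2·6; = 280020; G_4 = 280020−1 = 280019
step 4: 280019 = 6^(6 + 1) + 2·6^2 + 6 + 5; sub 7 for 6: 7^(7 + 1) + 2·7^2 + 7 + 5; = 5764911; G_5 = 5764911−1 = 5764910
step 5: 5764910 = 7^(7 + 1) + 2·7^2 + 7 + 4; sub 8 for 7: 8^(8 + 1) + 2·8^2 + 8 + 4; = 134217868; G_6 = 134217868−1 = 134217867
step 6: 134217867 = 8^(8 + 1) + 2·8^2 + 8 + 3; sub 9 for 8: 9^(9 + 1) + 2·9^2 + 9 + 3; = 3486784575; G_7 = 3486784575−1 = 3486784574

ω^(ω + 1) + ω^2·2 + ω + 3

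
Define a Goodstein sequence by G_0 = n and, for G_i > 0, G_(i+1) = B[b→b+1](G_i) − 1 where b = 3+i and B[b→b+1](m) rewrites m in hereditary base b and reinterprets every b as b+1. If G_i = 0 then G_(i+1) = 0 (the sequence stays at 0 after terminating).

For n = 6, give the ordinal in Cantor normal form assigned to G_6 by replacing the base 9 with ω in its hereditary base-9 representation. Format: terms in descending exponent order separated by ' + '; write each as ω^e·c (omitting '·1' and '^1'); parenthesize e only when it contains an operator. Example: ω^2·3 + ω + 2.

i=0: 6 = 2·3 (b=3); 3→4: 2·4 = 8; 8−1 = 7
i=1: 7 = 4 + 3 (b=4); 4→5: 5 + 3 = 8; 8−1 = 7
i=2: 7 = 5 + 2 (b=5); 5→6: 6 + 2 = 8; 8−1 = 7
i=3: 7 = 6 + 1 (b=6); 6→7: 7 + 1 = 8; 8−1 = 7
i=4: 7 = 7 (b=7); 7→8: 8 = 8; 8−1 = 7
i=5: 7 = 7 (b=8); 8→9: 7 = 7; 7−1 = 6
i=6: 6 = 6 (b=9); 9→10: 6 = 6; 6−1 = 5

6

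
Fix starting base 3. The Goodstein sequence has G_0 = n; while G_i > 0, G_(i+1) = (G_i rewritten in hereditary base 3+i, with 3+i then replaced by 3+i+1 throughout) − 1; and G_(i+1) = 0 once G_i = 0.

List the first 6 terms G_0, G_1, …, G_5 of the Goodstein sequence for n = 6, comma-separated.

6, 7, 7, 7, 7, 7

(0) 6|_3 = 2·3 ↦ 2·4|_4 = 8 ⇒ 7
(1) 7|_4 = 4 + 3 ↦ 5 + 3|_5 = 8 ⇒ 7
(2) 7|_5 = 5 + 2 ↦ 6 + 2|_6 = 8 ⇒ 7
(3) 7|_6 = 6 + 1 ↦ 7 + 1|_7 = 8 ⇒ 7
(4) 7|_7 = 7 ↦ 8|_8 = 8 ⇒ 7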